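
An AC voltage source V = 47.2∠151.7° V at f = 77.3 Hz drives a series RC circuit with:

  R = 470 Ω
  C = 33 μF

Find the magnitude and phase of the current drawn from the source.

Step 1 — Angular frequency: ω = 2π·f = 2π·77.3 = 485.7 rad/s.
Step 2 — Component impedances:
  R: Z = R = 470 Ω
  C: Z = 1/(jωC) = -j/(ω·C) = 0 - j62.39 Ω
Step 3 — Series combination: Z_total = R + C = 470 - j62.39 Ω = 474.1∠-7.6° Ω.
Step 4 — Source phasor: V = 47.2∠151.7° V = -41.56 + j22.38 V.
Step 5 — Ohm's law: I = V / Z_total = (-41.56 + j22.38) / (470 - j62.39) = -0.0931 + j0.03525 A.
Step 6 — Convert to polar: |I| = 0.09955 A, ∠I = 159.3°.

I = 0.09955∠159.3° A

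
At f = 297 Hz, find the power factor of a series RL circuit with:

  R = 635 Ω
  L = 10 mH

Step 1 — Angular frequency: ω = 2π·f = 2π·297 = 1866 rad/s.
Step 2 — Component impedances:
  R: Z = R = 635 Ω
  L: Z = jωL = j·1866·0.01 = 0 + j18.66 Ω
Step 3 — Series combination: Z_total = R + L = 635 + j18.66 Ω = 635.3∠1.7° Ω.
Step 4 — Power factor: PF = cos(φ) = Re(Z)/|Z| = 635/635.27 = 0.9996.
Step 5 — Type: Im(Z) = 18.66 ⇒ lagging (phase φ = 1.7°).

PF = 0.9996 (lagging, φ = 1.7°)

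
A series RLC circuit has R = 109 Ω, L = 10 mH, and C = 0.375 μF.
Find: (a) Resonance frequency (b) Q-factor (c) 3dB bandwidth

Step 1 — Resonance: ω₀ = 1/√(LC) = 1/√(0.01·3.75e-07) = 1.633e+04 rad/s.
Step 2 — f₀ = ω₀/(2π) = 2599 Hz.
Step 3 — Series Q: Q = ω₀L/R = 1.633e+04·0.01/109 = 1.498.
Step 4 — Bandwidth: Δω = ω₀/Q = 1.09e+04 rad/s; BW = Δω/(2π) = 1735 Hz.

(a) f₀ = 2599 Hz  (b) Q = 1.498  (c) BW = 1735 Hz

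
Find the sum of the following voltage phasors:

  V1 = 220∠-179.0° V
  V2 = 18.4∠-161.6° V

Step 1 — Convert each phasor to rectangular form:
  V1 = 220·(cos(-179.0°) + j·sin(-179.0°)) = -220 - j3.84 V
  V2 = 18.4·(cos(-161.6°) + j·sin(-161.6°)) = -17.46 - j5.808 V
Step 2 — Sum components: V_total = -237.4 - j9.647 V.
Step 3 — Convert to polar: |V_total| = 237.6 V, ∠V_total = -177.7°.

V_total = 237.6∠-177.7° V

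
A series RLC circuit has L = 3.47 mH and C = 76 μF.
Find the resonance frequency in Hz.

Step 1 — Resonance condition Im(Z)=0 gives ω₀ = 1/√(LC).
Step 2 — ω₀ = 1/√(0.00347·7.6e-05) = 1947 rad/s.
Step 3 — f₀ = ω₀/(2π) = 309.9 Hz.

f₀ = 309.9 Hz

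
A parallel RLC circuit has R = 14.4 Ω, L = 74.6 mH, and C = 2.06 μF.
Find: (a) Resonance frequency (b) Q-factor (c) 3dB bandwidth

Step 1 — Resonance: ω₀ = 1/√(LC) = 1/√(0.0746·2.06e-06) = 2551 rad/s.
Step 2 — f₀ = ω₀/(2π) = 406 Hz.
Step 3 — Parallel Q: Q = R/(ω₀L) = 14.4/(2551·0.0746) = 0.07567.
Step 4 — Bandwidth: Δω = ω₀/Q = 3.371e+04 rad/s; BW = Δω/(2π) = 5365 Hz.

(a) f₀ = 406 Hz  (b) Q = 0.07567  (c) BW = 5365 Hz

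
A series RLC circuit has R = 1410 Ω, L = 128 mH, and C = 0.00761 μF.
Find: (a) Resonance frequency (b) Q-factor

Step 1 — Resonance condition Im(Z)=0 gives ω₀ = 1/√(LC).
Step 2 — ω₀ = 1/√(0.128·7.61e-09) = 3.204e+04 rad/s.
Step 3 — f₀ = ω₀/(2π) = 5099 Hz.
Step 4 — Series Q: Q = ω₀L/R = 3.204e+04·0.128/1410 = 2.909.

(a) f₀ = 5099 Hz  (b) Q = 2.909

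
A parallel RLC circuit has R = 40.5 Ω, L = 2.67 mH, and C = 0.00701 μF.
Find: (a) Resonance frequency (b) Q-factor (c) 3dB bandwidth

Step 1 — Resonance: ω₀ = 1/√(LC) = 1/√(0.00267·7.01e-09) = 2.311e+05 rad/s.
Step 2 — f₀ = ω₀/(2π) = 3.679e+04 Hz.
Step 3 — Parallel Q: Q = R/(ω₀L) = 40.5/(2.311e+05·0.00267) = 0.06562.
Step 4 — Bandwidth: Δω = ω₀/Q = 3.522e+06 rad/s; BW = Δω/(2π) = 5.606e+05 Hz.

(a) f₀ = 3.679e+04 Hz  (b) Q = 0.06562  (c) BW = 5.606e+05 Hz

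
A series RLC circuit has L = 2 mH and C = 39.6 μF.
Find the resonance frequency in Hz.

Step 1 — Resonance condition Im(Z)=0 gives ω₀ = 1/√(LC).
Step 2 — ω₀ = 1/√(0.002·3.96e-05) = 3553 rad/s.
Step 3 — f₀ = ω₀/(2π) = 565.5 Hz.

f₀ = 565.5 Hz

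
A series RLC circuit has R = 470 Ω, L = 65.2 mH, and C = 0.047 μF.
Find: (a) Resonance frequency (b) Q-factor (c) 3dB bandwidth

Step 1 — Resonance condition Im(Z)=0 gives ω₀ = 1/√(LC).
Step 2 — ω₀ = 1/√(0.0652·4.7e-08) = 1.806e+04 rad/s.
Step 3 — f₀ = ω₀/(2π) = 2875 Hz.
Step 4 — Series Q: Q = ω₀L/R = 1.806e+04·0.0652/470 = 2.506.
Step 5 — 3dB bandwidth: Δω = ω₀/Q = 7209 rad/s; BW = Δω/(2π) = 1147 Hz.

(a) f₀ = 2875 Hz  (b) Q = 2.506  (c) BW = 1147 Hz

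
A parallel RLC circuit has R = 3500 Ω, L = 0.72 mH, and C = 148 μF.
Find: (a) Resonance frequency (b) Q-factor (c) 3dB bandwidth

Step 1 — Resonance: ω₀ = 1/√(LC) = 1/√(0.00072·0.000148) = 3063 rad/s.
Step 2 — f₀ = ω₀/(2π) = 487.6 Hz.
Step 3 — Parallel Q: Q = R/(ω₀L) = 3500/(3063·0.00072) = 1587.
Step 4 — Bandwidth: Δω = ω₀/Q = 1.931 rad/s; BW = Δω/(2π) = 0.3072 Hz.

(a) f₀ = 487.6 Hz  (b) Q = 1587  (c) BW = 0.3072 Hz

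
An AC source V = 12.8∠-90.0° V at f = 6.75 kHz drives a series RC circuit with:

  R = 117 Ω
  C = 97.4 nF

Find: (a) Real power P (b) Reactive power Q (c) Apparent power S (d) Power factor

Step 1 — Angular frequency: ω = 2π·f = 2π·6750 = 4.241e+04 rad/s.
Step 2 — Component impedances:
  R: Z = R = 117 Ω
  C: Z = 1/(jωC) = -j/(ω·C) = 0 - j242.1 Ω
Step 3 — Series combination: Z_total = R + C = 117 - j242.1 Ω = 268.9∠-64.2° Ω.
Step 4 — Source phasor: V = 12.8∠-90.0° V = 0 - j12.8 V.
Step 5 — Current: I = V / Z = 0.04286 - j0.02072 A = 0.04761∠-25.8° A.
Step 6 — Complex power: S = V·I* = 0.2652 - j0.5486 VA.
Step 7 — Real power: P = Re(S) = 0.2652 W.
Step 8 — Reactive power: Q = Im(S) = -0.5486 VAR.
Step 9 — Apparent power: |S| = 0.6094 VA.
Step 10 — Power factor: PF = P/|S| = 0.4352 (leading).

(a) P = 0.2652 W  (b) Q = -0.5486 VAR  (c) S = 0.6094 VA  (d) PF = 0.4352 (leading)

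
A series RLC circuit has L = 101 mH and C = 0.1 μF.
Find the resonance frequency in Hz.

Step 1 — Resonance condition Im(Z)=0 gives ω₀ = 1/√(LC).
Step 2 — ω₀ = 1/√(0.101·1e-07) = 9950 rad/s.
Step 3 — f₀ = ω₀/(2π) = 1584 Hz.

f₀ = 1584 Hz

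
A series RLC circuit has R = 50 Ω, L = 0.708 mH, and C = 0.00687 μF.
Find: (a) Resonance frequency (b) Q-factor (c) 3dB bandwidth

Step 1 — Resonance condition Im(Z)=0 gives ω₀ = 1/√(LC).
Step 2 — ω₀ = 1/√(0.000708·6.87e-09) = 4.534e+05 rad/s.
Step 3 — f₀ = ω₀/(2π) = 7.216e+04 Hz.
Step 4 — Series Q: Q = ω₀L/R = 4.534e+05·0.000708/50 = 6.42.
Step 5 — 3dB bandwidth: Δω = ω₀/Q = 7.062e+04 rad/s; BW = Δω/(2π) = 1.124e+04 Hz.

(a) f₀ = 7.216e+04 Hz  (b) Q = 6.42  (c) BW = 1.124e+04 Hz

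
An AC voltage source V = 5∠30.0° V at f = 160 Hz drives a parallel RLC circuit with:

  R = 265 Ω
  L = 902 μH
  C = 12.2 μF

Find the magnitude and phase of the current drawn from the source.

Step 1 — Angular frequency: ω = 2π·f = 2π·160 = 1005 rad/s.
Step 2 — Component impedances:
  R: Z = R = 265 Ω
  L: Z = jωL = j·1005·0.000902 = 0 + j0.9068 Ω
  C: Z = 1/(jωC) = -j/(ω·C) = 0 - j81.53 Ω
Step 3 — Parallel combination: 1/Z_total = 1/R + 1/L + 1/C; Z_total = 0.003173 + j0.917 Ω = 0.917∠89.8° Ω.
Step 4 — Source phasor: V = 5∠30.0° V = 4.33 + j2.5 V.
Step 5 — Ohm's law: I = V / Z_total = (4.33 + j2.5) / (0.003173 + j0.917) = 2.743 - j4.713 A.
Step 6 — Convert to polar: |I| = 5.453 A, ∠I = -59.8°.

I = 5.453∠-59.8° A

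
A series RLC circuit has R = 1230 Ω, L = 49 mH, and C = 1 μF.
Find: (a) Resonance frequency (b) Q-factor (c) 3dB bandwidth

Step 1 — Resonance condition Im(Z)=0 gives ω₀ = 1/√(LC).
Step 2 — ω₀ = 1/√(0.049·1e-06) = 4518 rad/s.
Step 3 — f₀ = ω₀/(2π) = 719 Hz.
Step 4 — Series Q: Q = ω₀L/R = 4518·0.049/1230 = 0.18.
Step 5 — 3dB bandwidth: Δω = ω₀/Q = 2.51e+04 rad/s; BW = Δω/(2π) = 3995 Hz.

(a) f₀ = 719 Hz  (b) Q = 0.18  (c) BW = 3995 Hz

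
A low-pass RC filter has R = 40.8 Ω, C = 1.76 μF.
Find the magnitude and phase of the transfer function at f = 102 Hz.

Step 1 — Angular frequency: ω = 2π·102 = 640.9 rad/s.
Step 2 — Transfer function: H(jω) = 1/(1 + jωRC).
Step 3 — Denominator: 1 + jωRC = 1 + j·640.9·40.8·1.76e-06 = 1 + j0.04602.
Step 4 — H = 0.9979 - j0.04592.
Step 5 — Magnitude: |H| = 0.9989 (-0.0 dB); phase: φ = -2.6°.

|H| = 0.9989 (-0.0 dB), φ = -2.6°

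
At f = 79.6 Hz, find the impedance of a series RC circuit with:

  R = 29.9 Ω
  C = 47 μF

Step 1 — Angular frequency: ω = 2π·f = 2π·79.6 = 500.1 rad/s.
Step 2 — Component impedances:
  R: Z = R = 29.9 Ω
  C: Z = 1/(jωC) = -j/(ω·C) = 0 - j42.54 Ω
Step 3 — Series combination: Z_total = R + C = 29.9 - j42.54 Ω = 52∠-54.9° Ω.

Z = 29.9 - j42.54 Ω = 52∠-54.9° Ω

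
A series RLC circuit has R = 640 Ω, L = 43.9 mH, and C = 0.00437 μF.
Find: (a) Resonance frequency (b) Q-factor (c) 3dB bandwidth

Step 1 — Resonance: ω₀ = 1/√(LC) = 1/√(0.0439·4.37e-09) = 7.22e+04 rad/s.
Step 2 — f₀ = ω₀/(2π) = 1.149e+04 Hz.
Step 3 — Series Q: Q = ω₀L/R = 7.22e+04·0.0439/640 = 4.952.
Step 4 — Bandwidth: Δω = ω₀/Q = 1.458e+04 rad/s; BW = Δω/(2π) = 2320 Hz.

(a) f₀ = 1.149e+04 Hz  (b) Q = 4.952  (c) BW = 2320 Hz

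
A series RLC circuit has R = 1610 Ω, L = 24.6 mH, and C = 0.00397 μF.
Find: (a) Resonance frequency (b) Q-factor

Step 1 — Resonance condition Im(Z)=0 gives ω₀ = 1/√(LC).
Step 2 — ω₀ = 1/√(0.0246·3.97e-09) = 1.012e+05 rad/s.
Step 3 — f₀ = ω₀/(2π) = 1.61e+04 Hz.
Step 4 — Series Q: Q = ω₀L/R = 1.012e+05·0.0246/1610 = 1.546.

(a) f₀ = 1.61e+04 Hz  (b) Q = 1.546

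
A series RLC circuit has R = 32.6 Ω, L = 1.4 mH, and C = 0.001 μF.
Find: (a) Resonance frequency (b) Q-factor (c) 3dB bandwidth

Step 1 — Resonance condition Im(Z)=0 gives ω₀ = 1/√(LC).
Step 2 — ω₀ = 1/√(0.0014·1e-09) = 8.452e+05 rad/s.
Step 3 — f₀ = ω₀/(2π) = 1.345e+05 Hz.
Step 4 — Series Q: Q = ω₀L/R = 8.452e+05·0.0014/32.6 = 36.29.
Step 5 — 3dB bandwidth: Δω = ω₀/Q = 2.329e+04 rad/s; BW = Δω/(2π) = 3706 Hz.

(a) f₀ = 1.345e+05 Hz  (b) Q = 36.29  (c) BW = 3706 Hz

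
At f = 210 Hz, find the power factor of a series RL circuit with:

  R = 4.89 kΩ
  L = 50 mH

Step 1 — Angular frequency: ω = 2π·f = 2π·210 = 1319 rad/s.
Step 2 — Component impedances:
  R: Z = R = 4890 Ω
  L: Z = jωL = j·1319·0.05 = 0 + j65.97 Ω
Step 3 — Series combination: Z_total = R + L = 4890 + j65.97 Ω = 4890∠0.8° Ω.
Step 4 — Power factor: PF = cos(φ) = Re(Z)/|Z| = 4890/4890.4 = 0.9999.
Step 5 — Type: Im(Z) = 65.97 ⇒ lagging (phase φ = 0.8°).

PF = 0.9999 (lagging, φ = 0.8°)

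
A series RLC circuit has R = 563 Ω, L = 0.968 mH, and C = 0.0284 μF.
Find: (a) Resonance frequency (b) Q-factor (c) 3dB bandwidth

Step 1 — Resonance: ω₀ = 1/√(LC) = 1/√(0.000968·2.84e-08) = 1.907e+05 rad/s.
Step 2 — f₀ = ω₀/(2π) = 3.035e+04 Hz.
Step 3 — Series Q: Q = ω₀L/R = 1.907e+05·0.000968/563 = 0.3279.
Step 4 — Bandwidth: Δω = ω₀/Q = 5.816e+05 rad/s; BW = Δω/(2π) = 9.257e+04 Hz.

(a) f₀ = 3.035e+04 Hz  (b) Q = 0.3279  (c) BW = 9.257e+04 Hz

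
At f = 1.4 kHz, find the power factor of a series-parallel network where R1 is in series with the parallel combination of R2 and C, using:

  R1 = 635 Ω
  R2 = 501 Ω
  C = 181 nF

Step 1 — Angular frequency: ω = 2π·f = 2π·1400 = 8796 rad/s.
Step 2 — Component impedances:
  R1: Z = R = 635 Ω
  R2: Z = R = 501 Ω
  C: Z = 1/(jωC) = -j/(ω·C) = 0 - j628.1 Ω
Step 3 — Parallel branch: R2 || C = 1/(1/R2 + 1/C) = 306.2 - j244.2 Ω.
Step 4 — Series with R1: Z_total = R1 + (R2 || C) = 941.2 - j244.2 Ω = 972.4∠-14.5° Ω.
Step 5 — Power factor: PF = cos(φ) = Re(Z)/|Z| = 941.2/972.4 = 0.9679.
Step 6 — Type: Im(Z) = -244.2 ⇒ leading (phase φ = -14.5°).

PF = 0.9679 (leading, φ = -14.5°)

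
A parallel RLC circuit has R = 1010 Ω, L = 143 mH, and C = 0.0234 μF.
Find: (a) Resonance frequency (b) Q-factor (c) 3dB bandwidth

Step 1 — Resonance: ω₀ = 1/√(LC) = 1/√(0.143·2.34e-08) = 1.729e+04 rad/s.
Step 2 — f₀ = ω₀/(2π) = 2751 Hz.
Step 3 — Parallel Q: Q = R/(ω₀L) = 1010/(1.729e+04·0.143) = 0.4086.
Step 4 — Bandwidth: Δω = ω₀/Q = 4.231e+04 rad/s; BW = Δω/(2π) = 6734 Hz.

(a) f₀ = 2751 Hz  (b) Q = 0.4086  (c) BW = 6734 Hz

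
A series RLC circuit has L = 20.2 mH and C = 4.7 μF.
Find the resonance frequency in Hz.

Step 1 — Resonance condition Im(Z)=0 gives ω₀ = 1/√(LC).
Step 2 — ω₀ = 1/√(0.0202·4.7e-06) = 3245 rad/s.
Step 3 — f₀ = ω₀/(2π) = 516.5 Hz.

f₀ = 516.5 Hz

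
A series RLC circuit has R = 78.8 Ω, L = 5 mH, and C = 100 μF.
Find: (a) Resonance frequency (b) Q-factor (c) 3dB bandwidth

Step 1 — Resonance: ω₀ = 1/√(LC) = 1/√(0.005·0.0001) = 1414 rad/s.
Step 2 — f₀ = ω₀/(2π) = 225.1 Hz.
Step 3 — Series Q: Q = ω₀L/R = 1414·0.005/78.8 = 0.08973.
Step 4 — Bandwidth: Δω = ω₀/Q = 1.576e+04 rad/s; BW = Δω/(2π) = 2508 Hz.

(a) f₀ = 225.1 Hz  (b) Q = 0.08973  (c) BW = 2508 Hz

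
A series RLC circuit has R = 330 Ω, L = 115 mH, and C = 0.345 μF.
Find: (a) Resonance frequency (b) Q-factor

Step 1 — Resonance condition Im(Z)=0 gives ω₀ = 1/√(LC).
Step 2 — ω₀ = 1/√(0.115·3.45e-07) = 5020 rad/s.
Step 3 — f₀ = ω₀/(2π) = 799 Hz.
Step 4 — Series Q: Q = ω₀L/R = 5020·0.115/330 = 1.75.

(a) f₀ = 799 Hz  (b) Q = 1.75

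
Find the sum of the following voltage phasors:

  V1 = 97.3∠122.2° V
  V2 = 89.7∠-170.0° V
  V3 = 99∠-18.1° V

Step 1 — Convert each phasor to rectangular form:
  V1 = 97.3·(cos(122.2°) + j·sin(122.2°)) = -51.85 + j82.33 V
  V2 = 89.7·(cos(-170.0°) + j·sin(-170.0°)) = -88.34 - j15.58 V
  V3 = 99·(cos(-18.1°) + j·sin(-18.1°)) = 94.1 - j30.76 V
Step 2 — Sum components: V_total = -46.09 + j36 V.
Step 3 — Convert to polar: |V_total| = 58.48 V, ∠V_total = 142.0°.

V_total = 58.48∠142.0° V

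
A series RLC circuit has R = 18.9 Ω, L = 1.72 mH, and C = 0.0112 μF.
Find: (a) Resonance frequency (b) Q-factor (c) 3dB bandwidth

Step 1 — Resonance: ω₀ = 1/√(LC) = 1/√(0.00172·1.12e-08) = 2.278e+05 rad/s.
Step 2 — f₀ = ω₀/(2π) = 3.626e+04 Hz.
Step 3 — Series Q: Q = ω₀L/R = 2.278e+05·0.00172/18.9 = 20.73.
Step 4 — Bandwidth: Δω = ω₀/Q = 1.099e+04 rad/s; BW = Δω/(2π) = 1749 Hz.

(a) f₀ = 3.626e+04 Hz  (b) Q = 20.73  (c) BW = 1749 Hz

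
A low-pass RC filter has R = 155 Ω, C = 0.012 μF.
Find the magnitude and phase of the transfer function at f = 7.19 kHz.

Step 1 — Angular frequency: ω = 2π·7190 = 4.518e+04 rad/s.
Step 2 — Transfer function: H(jω) = 1/(1 + jωRC).
Step 3 — Denominator: 1 + jωRC = 1 + j·4.518e+04·155·1.2e-08 = 1 + j0.08403.
Step 4 — H = 0.993 - j0.08344.
Step 5 — Magnitude: |H| = 0.9965 (-0.0 dB); phase: φ = -4.8°.

|H| = 0.9965 (-0.0 dB), φ = -4.8°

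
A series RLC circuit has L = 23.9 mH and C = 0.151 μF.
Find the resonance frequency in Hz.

Step 1 — Resonance condition Im(Z)=0 gives ω₀ = 1/√(LC).
Step 2 — ω₀ = 1/√(0.0239·1.51e-07) = 1.665e+04 rad/s.
Step 3 — f₀ = ω₀/(2π) = 2649 Hz.

f₀ = 2649 Hz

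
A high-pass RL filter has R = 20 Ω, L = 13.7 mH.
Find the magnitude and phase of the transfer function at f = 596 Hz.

Step 1 — Angular frequency: ω = 2π·596 = 3745 rad/s.
Step 2 — Transfer function: H(jω) = jωL/(R + jωL).
Step 3 — Numerator jωL = j·51.3; denominator R + jωL = 20 + j51.3.
Step 4 — H = 0.8681 + j0.3384.
Step 5 — Magnitude: |H| = 0.9317 (-0.6 dB); phase: φ = 21.3°.

|H| = 0.9317 (-0.6 dB), φ = 21.3°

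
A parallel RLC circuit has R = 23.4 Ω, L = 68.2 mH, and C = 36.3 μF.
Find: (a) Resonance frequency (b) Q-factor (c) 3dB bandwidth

Step 1 — Resonance: ω₀ = 1/√(LC) = 1/√(0.0682·3.63e-05) = 635.6 rad/s.
Step 2 — f₀ = ω₀/(2π) = 101.2 Hz.
Step 3 — Parallel Q: Q = R/(ω₀L) = 23.4/(635.6·0.0682) = 0.5399.
Step 4 — Bandwidth: Δω = ω₀/Q = 1177 rad/s; BW = Δω/(2π) = 187.4 Hz.

(a) f₀ = 101.2 Hz  (b) Q = 0.5399  (c) BW = 187.4 Hz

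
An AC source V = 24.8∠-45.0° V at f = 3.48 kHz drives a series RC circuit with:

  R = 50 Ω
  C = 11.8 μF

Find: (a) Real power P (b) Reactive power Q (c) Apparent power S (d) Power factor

Step 1 — Angular frequency: ω = 2π·f = 2π·3480 = 2.187e+04 rad/s.
Step 2 — Component impedances:
  R: Z = R = 50 Ω
  C: Z = 1/(jωC) = -j/(ω·C) = 0 - j3.876 Ω
Step 3 — Series combination: Z_total = R + C = 50 - j3.876 Ω = 50.15∠-4.4° Ω.
Step 4 — Source phasor: V = 24.8∠-45.0° V = 17.54 - j17.54 V.
Step 5 — Current: I = V / Z = 0.3757 - j0.3216 A = 0.4945∠-40.6° A.
Step 6 — Complex power: S = V·I* = 12.23 - j0.9478 VA.
Step 7 — Real power: P = Re(S) = 12.23 W.
Step 8 — Reactive power: Q = Im(S) = -0.9478 VAR.
Step 9 — Apparent power: |S| = 12.26 VA.
Step 10 — Power factor: PF = P/|S| = 0.997 (leading).

(a) P = 12.23 W  (b) Q = -0.9478 VAR  (c) S = 12.26 VA  (d) PF = 0.997 (leading)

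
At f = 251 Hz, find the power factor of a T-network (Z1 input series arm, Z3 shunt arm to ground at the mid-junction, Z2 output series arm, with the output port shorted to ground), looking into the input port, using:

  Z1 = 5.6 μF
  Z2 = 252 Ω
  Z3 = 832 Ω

Step 1 — Angular frequency: ω = 2π·f = 2π·251 = 1577 rad/s.
Step 2 — Component impedances:
  Z1: Z = 1/(jωC) = -j/(ω·C) = 0 - j113.2 Ω
  Z2: Z = R = 252 Ω
  Z3: Z = R = 832 Ω
Step 3 — With the output port shorted to ground, the output series arm Z2 runs from the junction to ground; the shunt arm Z3 also runs from the junction to ground. They appear in parallel: Z3 || Z2 = 193.4 Ω.
Step 4 — Series with input arm Z1: Z_in = Z1 + (Z3 || Z2) = 193.4 - j113.2 Ω = 224.1∠-30.3° Ω.
Step 5 — Power factor: PF = cos(φ) = Re(Z)/|Z| = 193.4/224.1 = 0.863.
Step 6 — Type: Im(Z) = -113.2 ⇒ leading (phase φ = -30.3°).

PF = 0.863 (leading, φ = -30.3°)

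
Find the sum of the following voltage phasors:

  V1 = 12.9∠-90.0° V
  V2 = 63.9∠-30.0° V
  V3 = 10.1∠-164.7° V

Step 1 — Convert each phasor to rectangular form:
  V1 = 12.9·(cos(-90.0°) + j·sin(-90.0°)) = 0 - j12.9 V
  V2 = 63.9·(cos(-30.0°) + j·sin(-30.0°)) = 55.34 - j31.95 V
  V3 = 10.1·(cos(-164.7°) + j·sin(-164.7°)) = -9.742 - j2.665 V
Step 2 — Sum components: V_total = 45.6 - j47.52 V.
Step 3 — Convert to polar: |V_total| = 65.85 V, ∠V_total = -46.2°.

V_total = 65.85∠-46.2° V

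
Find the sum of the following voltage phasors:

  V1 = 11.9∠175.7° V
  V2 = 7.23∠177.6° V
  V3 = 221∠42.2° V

Step 1 — Convert each phasor to rectangular form:
  V1 = 11.9·(cos(175.7°) + j·sin(175.7°)) = -11.87 + j0.8922 V
  V2 = 7.23·(cos(177.6°) + j·sin(177.6°)) = -7.224 + j0.3028 V
  V3 = 221·(cos(42.2°) + j·sin(42.2°)) = 163.7 + j148.5 V
Step 2 — Sum components: V_total = 144.6 + j149.6 V.
Step 3 — Convert to polar: |V_total| = 208.1 V, ∠V_total = 46.0°.

V_total = 208.1∠46.0° V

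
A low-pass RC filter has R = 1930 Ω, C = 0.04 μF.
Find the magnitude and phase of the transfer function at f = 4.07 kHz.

Step 1 — Angular frequency: ω = 2π·4070 = 2.557e+04 rad/s.
Step 2 — Transfer function: H(jω) = 1/(1 + jωRC).
Step 3 — Denominator: 1 + jωRC = 1 + j·2.557e+04·1930·4e-08 = 1 + j1.974.
Step 4 — H = 0.2042 - j0.4031.
Step 5 — Magnitude: |H| = 0.4519 (-6.9 dB); phase: φ = -63.1°.

|H| = 0.4519 (-6.9 dB), φ = -63.1°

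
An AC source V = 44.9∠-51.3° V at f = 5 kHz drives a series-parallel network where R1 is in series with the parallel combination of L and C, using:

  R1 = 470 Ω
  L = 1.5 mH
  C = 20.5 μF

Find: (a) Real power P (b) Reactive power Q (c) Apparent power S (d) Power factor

Step 1 — Angular frequency: ω = 2π·f = 2π·5000 = 3.142e+04 rad/s.
Step 2 — Component impedances:
  R1: Z = R = 470 Ω
  L: Z = jωL = j·3.142e+04·0.0015 = 0 + j47.12 Ω
  C: Z = 1/(jωC) = -j/(ω·C) = 0 - j1.553 Ω
Step 3 — Parallel branch: L || C = 1/(1/L + 1/C) = 0 - j1.606 Ω.
Step 4 — Series with R1: Z_total = R1 + (L || C) = 470 - j1.606 Ω = 470∠-0.2° Ω.
Step 5 — Source phasor: V = 44.9∠-51.3° V = 28.07 - j35.04 V.
Step 6 — Current: I = V / Z = 0.05998 - j0.07435 A = 0.09553∠-51.1° A.
Step 7 — Complex power: S = V·I* = 4.289 - j0.01465 VA.
Step 8 — Real power: P = Re(S) = 4.289 W.
Step 9 — Reactive power: Q = Im(S) = -0.01465 VAR.
Step 10 — Apparent power: |S| = 4.289 VA.
Step 11 — Power factor: PF = P/|S| = 1 (leading).

(a) P = 4.289 W  (b) Q = -0.01465 VAR  (c) S = 4.289 VA  (d) PF = 1 (leading)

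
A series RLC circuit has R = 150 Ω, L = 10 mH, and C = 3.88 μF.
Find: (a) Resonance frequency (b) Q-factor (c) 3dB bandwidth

Step 1 — Resonance condition Im(Z)=0 gives ω₀ = 1/√(LC).
Step 2 — ω₀ = 1/√(0.01·3.88e-06) = 5077 rad/s.
Step 3 — f₀ = ω₀/(2π) = 808 Hz.
Step 4 — Series Q: Q = ω₀L/R = 5077·0.01/150 = 0.3384.
Step 5 — 3dB bandwidth: Δω = ω₀/Q = 1.5e+04 rad/s; BW = Δω/(2π) = 2387 Hz.

(a) f₀ = 808 Hz  (b) Q = 0.3384  (c) BW = 2387 Hz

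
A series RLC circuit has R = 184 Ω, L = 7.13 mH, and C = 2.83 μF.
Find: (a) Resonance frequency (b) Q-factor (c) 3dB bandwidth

Step 1 — Resonance condition Im(Z)=0 gives ω₀ = 1/√(LC).
Step 2 — ω₀ = 1/√(0.00713·2.83e-06) = 7040 rad/s.
Step 3 — f₀ = ω₀/(2π) = 1120 Hz.
Step 4 — Series Q: Q = ω₀L/R = 7040·0.00713/184 = 0.2728.
Step 5 — 3dB bandwidth: Δω = ω₀/Q = 2.581e+04 rad/s; BW = Δω/(2π) = 4107 Hz.

(a) f₀ = 1120 Hz  (b) Q = 0.2728  (c) BW = 4107 Hz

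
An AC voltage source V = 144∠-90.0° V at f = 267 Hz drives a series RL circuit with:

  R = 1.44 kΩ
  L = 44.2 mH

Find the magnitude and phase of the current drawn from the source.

Step 1 — Angular frequency: ω = 2π·f = 2π·267 = 1678 rad/s.
Step 2 — Component impedances:
  R: Z = R = 1440 Ω
  L: Z = jωL = j·1678·0.0442 = 0 + j74.15 Ω
Step 3 — Series combination: Z_total = R + L = 1440 + j74.15 Ω = 1442∠2.9° Ω.
Step 4 — Source phasor: V = 144∠-90.0° V = 0 - j144 V.
Step 5 — Ohm's law: I = V / Z_total = (0 - j144) / (1440 + j74.15) = -0.005136 - j0.09974 A.
Step 6 — Convert to polar: |I| = 0.09987 A, ∠I = -92.9°.

I = 0.09987∠-92.9° A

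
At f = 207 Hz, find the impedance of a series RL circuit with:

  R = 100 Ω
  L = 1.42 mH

Step 1 — Angular frequency: ω = 2π·f = 2π·207 = 1301 rad/s.
Step 2 — Component impedances:
  R: Z = R = 100 Ω
  L: Z = jωL = j·1301·0.00142 = 0 + j1.847 Ω
Step 3 — Series combination: Z_total = R + L = 100 + j1.847 Ω = 100∠1.1° Ω.

Z = 100 + j1.847 Ω = 100∠1.1° Ω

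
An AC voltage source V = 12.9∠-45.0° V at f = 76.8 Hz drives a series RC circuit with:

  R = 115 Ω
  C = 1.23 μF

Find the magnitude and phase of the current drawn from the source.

Step 1 — Angular frequency: ω = 2π·f = 2π·76.8 = 482.5 rad/s.
Step 2 — Component impedances:
  R: Z = R = 115 Ω
  C: Z = 1/(jωC) = -j/(ω·C) = 0 - j1685 Ω
Step 3 — Series combination: Z_total = R + C = 115 - j1685 Ω = 1689∠-86.1° Ω.
Step 4 — Source phasor: V = 12.9∠-45.0° V = 9.122 - j9.122 V.
Step 5 — Ohm's law: I = V / Z_total = (9.122 - j9.122) / (115 - j1685) = 0.005757 + j0.005021 A.
Step 6 — Convert to polar: |I| = 0.007639 A, ∠I = 41.1°.

I = 0.007639∠41.1° A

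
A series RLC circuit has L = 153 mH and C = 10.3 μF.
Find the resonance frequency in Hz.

Step 1 — Resonance condition Im(Z)=0 gives ω₀ = 1/√(LC).
Step 2 — ω₀ = 1/√(0.153·1.03e-05) = 796.6 rad/s.
Step 3 — f₀ = ω₀/(2π) = 126.8 Hz.

f₀ = 126.8 Hz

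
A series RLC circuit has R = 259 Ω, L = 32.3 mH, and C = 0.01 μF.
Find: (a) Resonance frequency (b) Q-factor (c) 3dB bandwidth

Step 1 — Resonance condition Im(Z)=0 gives ω₀ = 1/√(LC).
Step 2 — ω₀ = 1/√(0.0323·1e-08) = 5.564e+04 rad/s.
Step 3 — f₀ = ω₀/(2π) = 8856 Hz.
Step 4 — Series Q: Q = ω₀L/R = 5.564e+04·0.0323/259 = 6.939.
Step 5 — 3dB bandwidth: Δω = ω₀/Q = 8019 rad/s; BW = Δω/(2π) = 1276 Hz.

(a) f₀ = 8856 Hz  (b) Q = 6.939  (c) BW = 1276 Hz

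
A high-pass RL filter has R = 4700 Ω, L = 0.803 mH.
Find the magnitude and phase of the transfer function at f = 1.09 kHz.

Step 1 — Angular frequency: ω = 2π·1090 = 6849 rad/s.
Step 2 — Transfer function: H(jω) = jωL/(R + jωL).
Step 3 — Numerator jωL = j·5.499; denominator R + jωL = 4700 + j5.499.
Step 4 — H = 1.369e-06 + j0.00117.
Step 5 — Magnitude: |H| = 0.00117 (-58.6 dB); phase: φ = 89.9°.

|H| = 0.00117 (-58.6 dB), φ = 89.9°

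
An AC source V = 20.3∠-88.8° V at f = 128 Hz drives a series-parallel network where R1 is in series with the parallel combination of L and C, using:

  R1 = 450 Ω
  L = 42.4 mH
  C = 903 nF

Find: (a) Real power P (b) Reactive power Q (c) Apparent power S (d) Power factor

Step 1 — Angular frequency: ω = 2π·f = 2π·128 = 804.2 rad/s.
Step 2 — Component impedances:
  R1: Z = R = 450 Ω
  L: Z = jωL = j·804.2·0.0424 = 0 + j34.1 Ω
  C: Z = 1/(jωC) = -j/(ω·C) = 0 - j1377 Ω
Step 3 — Parallel branch: L || C = 1/(1/L + 1/C) = 0 + j34.97 Ω.
Step 4 — Series with R1: Z_total = R1 + (L || C) = 450 + j34.97 Ω = 451.4∠4.4° Ω.
Step 5 — Source phasor: V = 20.3∠-88.8° V = 0.4251 - j20.3 V.
Step 6 — Current: I = V / Z = -0.002544 - j0.0449 A = 0.04498∠-93.2° A.
Step 7 — Complex power: S = V·I* = 0.9103 + j0.07073 VA.
Step 8 — Real power: P = Re(S) = 0.9103 W.
Step 9 — Reactive power: Q = Im(S) = 0.07073 VAR.
Step 10 — Apparent power: |S| = 0.913 VA.
Step 11 — Power factor: PF = P/|S| = 0.997 (lagging).

(a) P = 0.9103 W  (b) Q = 0.07073 VAR  (c) S = 0.913 VA  (d) PF = 0.997 (lagging)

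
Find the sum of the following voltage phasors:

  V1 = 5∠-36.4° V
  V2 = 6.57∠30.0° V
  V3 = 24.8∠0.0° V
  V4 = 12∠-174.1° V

Step 1 — Convert each phasor to rectangular form:
  V1 = 5·(cos(-36.4°) + j·sin(-36.4°)) = 4.024 - j2.967 V
  V2 = 6.57·(cos(30.0°) + j·sin(30.0°)) = 5.69 + j3.285 V
  V3 = 24.8·(cos(0.0°) + j·sin(0.0°)) = 24.8 V
  V4 = 12·(cos(-174.1°) + j·sin(-174.1°)) = -11.94 - j1.234 V
Step 2 — Sum components: V_total = 22.58 - j0.9156 V.
Step 3 — Convert to polar: |V_total| = 22.6 V, ∠V_total = -2.3°.

V_total = 22.6∠-2.3° V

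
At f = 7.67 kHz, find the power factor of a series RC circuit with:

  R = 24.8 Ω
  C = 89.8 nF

Step 1 — Angular frequency: ω = 2π·f = 2π·7670 = 4.819e+04 rad/s.
Step 2 — Component impedances:
  R: Z = R = 24.8 Ω
  C: Z = 1/(jωC) = -j/(ω·C) = 0 - j231.1 Ω
Step 3 — Series combination: Z_total = R + C = 24.8 - j231.1 Ω = 232.4∠-83.9° Ω.
Step 4 — Power factor: PF = cos(φ) = Re(Z)/|Z| = 24.8/232.4 = 0.1067.
Step 5 — Type: Im(Z) = -231.1 ⇒ leading (phase φ = -83.9°).

PF = 0.1067 (leading, φ = -83.9°)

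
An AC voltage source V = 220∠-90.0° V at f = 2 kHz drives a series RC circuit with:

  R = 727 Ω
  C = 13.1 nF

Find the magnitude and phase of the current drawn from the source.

Step 1 — Angular frequency: ω = 2π·f = 2π·2000 = 1.257e+04 rad/s.
Step 2 — Component impedances:
  R: Z = R = 727 Ω
  C: Z = 1/(jωC) = -j/(ω·C) = 0 - j6075 Ω
Step 3 — Series combination: Z_total = R + C = 727 - j6075 Ω = 6118∠-83.2° Ω.
Step 4 — Source phasor: V = 220∠-90.0° V = 0 - j220 V.
Step 5 — Ohm's law: I = V / Z_total = (0 - j220) / (727 - j6075) = 0.0357 - j0.004273 A.
Step 6 — Convert to polar: |I| = 0.03596 A, ∠I = -6.8°.

I = 0.03596∠-6.8° A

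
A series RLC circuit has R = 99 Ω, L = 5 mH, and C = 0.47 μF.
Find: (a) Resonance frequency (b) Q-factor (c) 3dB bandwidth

Step 1 — Resonance: ω₀ = 1/√(LC) = 1/√(0.005·4.7e-07) = 2.063e+04 rad/s.
Step 2 — f₀ = ω₀/(2π) = 3283 Hz.
Step 3 — Series Q: Q = ω₀L/R = 2.063e+04·0.005/99 = 1.042.
Step 4 — Bandwidth: Δω = ω₀/Q = 1.98e+04 rad/s; BW = Δω/(2π) = 3151 Hz.

(a) f₀ = 3283 Hz  (b) Q = 1.042  (c) BW = 3151 Hz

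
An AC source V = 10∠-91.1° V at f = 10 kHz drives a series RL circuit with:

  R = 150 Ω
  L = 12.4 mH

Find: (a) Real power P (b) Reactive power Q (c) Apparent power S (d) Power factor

Step 1 — Angular frequency: ω = 2π·f = 2π·1e+04 = 6.283e+04 rad/s.
Step 2 — Component impedances:
  R: Z = R = 150 Ω
  L: Z = jωL = j·6.283e+04·0.0124 = 0 + j779.1 Ω
Step 3 — Series combination: Z_total = R + L = 150 + j779.1 Ω = 793.4∠79.1° Ω.
Step 4 — Source phasor: V = 10∠-91.1° V = -0.192 - j9.998 V.
Step 5 — Current: I = V / Z = -0.01242 - j0.002145 A = 0.0126∠-170.2° A.
Step 6 — Complex power: S = V·I* = 0.02383 + j0.1238 VA.
Step 7 — Real power: P = Re(S) = 0.02383 W.
Step 8 — Reactive power: Q = Im(S) = 0.1238 VAR.
Step 9 — Apparent power: |S| = 0.126 VA.
Step 10 — Power factor: PF = P/|S| = 0.1891 (lagging).

(a) P = 0.02383 W  (b) Q = 0.1238 VAR  (c) S = 0.126 VA  (d) PF = 0.1891 (lagging)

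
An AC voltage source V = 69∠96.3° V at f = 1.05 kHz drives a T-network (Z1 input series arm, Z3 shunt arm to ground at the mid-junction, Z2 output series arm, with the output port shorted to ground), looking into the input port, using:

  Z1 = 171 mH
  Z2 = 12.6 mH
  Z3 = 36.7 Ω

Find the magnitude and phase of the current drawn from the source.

Step 1 — Angular frequency: ω = 2π·f = 2π·1050 = 6597 rad/s.
Step 2 — Component impedances:
  Z1: Z = jωL = j·6597·0.171 = 0 + j1128 Ω
  Z2: Z = jωL = j·6597·0.0126 = 0 + j83.13 Ω
  Z3: Z = R = 36.7 Ω
Step 3 — With the output port shorted to ground, the output series arm Z2 runs from the junction to ground; the shunt arm Z3 also runs from the junction to ground. They appear in parallel: Z3 || Z2 = 30.71 + j13.56 Ω.
Step 4 — Series with input arm Z1: Z_in = Z1 + (Z3 || Z2) = 30.71 + j1142 Ω = 1142∠88.5° Ω.
Step 5 — Source phasor: V = 69∠96.3° V = -7.572 + j68.58 V.
Step 6 — Ohm's law: I = V / Z_total = (-7.572 + j68.58) / (30.71 + j1142) = 0.05985 + j0.008242 A.
Step 7 — Convert to polar: |I| = 0.06041 A, ∠I = 7.8°.

I = 0.06041∠7.8° A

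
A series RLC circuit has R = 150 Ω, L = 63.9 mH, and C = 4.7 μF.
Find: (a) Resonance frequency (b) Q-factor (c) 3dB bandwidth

Step 1 — Resonance: ω₀ = 1/√(LC) = 1/√(0.0639·4.7e-06) = 1825 rad/s.
Step 2 — f₀ = ω₀/(2π) = 290.4 Hz.
Step 3 — Series Q: Q = ω₀L/R = 1825·0.0639/150 = 0.7773.
Step 4 — Bandwidth: Δω = ω₀/Q = 2347 rad/s; BW = Δω/(2π) = 373.6 Hz.

(a) f₀ = 290.4 Hz  (b) Q = 0.7773  (c) BW = 373.6 Hz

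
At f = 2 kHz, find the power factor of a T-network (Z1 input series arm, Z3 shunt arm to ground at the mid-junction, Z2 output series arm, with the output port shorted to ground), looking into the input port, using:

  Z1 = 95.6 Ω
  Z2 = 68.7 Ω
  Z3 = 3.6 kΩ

Step 1 — Angular frequency: ω = 2π·f = 2π·2000 = 1.257e+04 rad/s.
Step 2 — Component impedances:
  Z1: Z = R = 95.6 Ω
  Z2: Z = R = 68.7 Ω
  Z3: Z = R = 3600 Ω
Step 3 — With the output port shorted to ground, the output series arm Z2 runs from the junction to ground; the shunt arm Z3 also runs from the junction to ground. They appear in parallel: Z3 || Z2 = 67.41 Ω.
Step 4 — Series with input arm Z1: Z_in = Z1 + (Z3 || Z2) = 163 Ω = 163∠0.0° Ω.
Step 5 — Power factor: PF = cos(φ) = Re(Z)/|Z| = 163/163 = 1.
Step 6 — Type: Im(Z) = 0 ⇒ unity (phase φ = 0.0°).

PF = 1 (unity, φ = 0.0°)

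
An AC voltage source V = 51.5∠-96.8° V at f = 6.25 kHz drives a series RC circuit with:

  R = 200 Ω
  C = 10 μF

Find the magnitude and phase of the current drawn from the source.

Step 1 — Angular frequency: ω = 2π·f = 2π·6250 = 3.927e+04 rad/s.
Step 2 — Component impedances:
  R: Z = R = 200 Ω
  C: Z = 1/(jωC) = -j/(ω·C) = 0 - j2.546 Ω
Step 3 — Series combination: Z_total = R + C = 200 - j2.546 Ω = 200∠-0.7° Ω.
Step 4 — Source phasor: V = 51.5∠-96.8° V = -6.098 - j51.14 V.
Step 5 — Ohm's law: I = V / Z_total = (-6.098 - j51.14) / (200 - j2.546) = -0.02723 - j0.256 A.
Step 6 — Convert to polar: |I| = 0.2575 A, ∠I = -96.1°.

I = 0.2575∠-96.1° A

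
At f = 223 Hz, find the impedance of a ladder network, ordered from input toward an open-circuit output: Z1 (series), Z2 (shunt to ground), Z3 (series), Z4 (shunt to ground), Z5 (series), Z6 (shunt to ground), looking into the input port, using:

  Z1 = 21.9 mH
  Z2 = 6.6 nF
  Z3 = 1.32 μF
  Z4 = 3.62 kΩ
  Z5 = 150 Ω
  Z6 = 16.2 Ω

Step 1 — Angular frequency: ω = 2π·f = 2π·223 = 1401 rad/s.
Step 2 — Component impedances:
  Z1: Z = jωL = j·1401·0.0219 = 0 + j30.69 Ω
  Z2: Z = 1/(jωC) = -j/(ω·C) = 0 - j1.081e+05 Ω
  Z3: Z = 1/(jωC) = -j/(ω·C) = 0 - j540.7 Ω
  Z4: Z = R = 3620 Ω
  Z5: Z = R = 150 Ω
  Z6: Z = R = 16.2 Ω
Step 3 — Ladder network (open output): work backward from the far end, alternating series and parallel combinations. Z_in = 157.3 - j507.5 Ω = 531.4∠-72.8° Ω.

Z = 157.3 - j507.5 Ω = 531.4∠-72.8° Ω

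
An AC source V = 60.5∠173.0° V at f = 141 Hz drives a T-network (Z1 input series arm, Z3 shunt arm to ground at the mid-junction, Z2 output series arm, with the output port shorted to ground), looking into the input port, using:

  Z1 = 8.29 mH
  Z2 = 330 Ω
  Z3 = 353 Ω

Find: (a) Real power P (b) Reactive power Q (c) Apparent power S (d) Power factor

Step 1 — Angular frequency: ω = 2π·f = 2π·141 = 885.9 rad/s.
Step 2 — Component impedances:
  Z1: Z = jωL = j·885.9·0.00829 = 0 + j7.344 Ω
  Z2: Z = R = 330 Ω
  Z3: Z = R = 353 Ω
Step 3 — With the output port shorted to ground, the output series arm Z2 runs from the junction to ground; the shunt arm Z3 also runs from the junction to ground. They appear in parallel: Z3 || Z2 = 170.6 Ω.
Step 4 — Series with input arm Z1: Z_in = Z1 + (Z3 || Z2) = 170.6 + j7.344 Ω = 170.7∠2.5° Ω.
Step 5 — Source phasor: V = 60.5∠173.0° V = -60.05 + j7.373 V.
Step 6 — Current: I = V / Z = -0.3496 + j0.05828 A = 0.3544∠170.5° A.
Step 7 — Complex power: S = V·I* = 21.42 + j0.9224 VA.
Step 8 — Real power: P = Re(S) = 21.42 W.
Step 9 — Reactive power: Q = Im(S) = 0.9224 VAR.
Step 10 — Apparent power: |S| = 21.44 VA.
Step 11 — Power factor: PF = P/|S| = 0.9991 (lagging).

(a) P = 21.42 W  (b) Q = 0.9224 VAR  (c) S = 21.44 VA  (d) PF = 0.9991 (lagging)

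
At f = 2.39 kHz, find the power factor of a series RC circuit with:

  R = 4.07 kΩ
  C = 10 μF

Step 1 — Angular frequency: ω = 2π·f = 2π·2390 = 1.502e+04 rad/s.
Step 2 — Component impedances:
  R: Z = R = 4070 Ω
  C: Z = 1/(jωC) = -j/(ω·C) = 0 - j6.659 Ω
Step 3 — Series combination: Z_total = R + C = 4070 - j6.659 Ω = 4070∠-0.1° Ω.
Step 4 — Power factor: PF = cos(φ) = Re(Z)/|Z| = 4070/4070 = 1.
Step 5 — Type: Im(Z) = -6.659 ⇒ leading (phase φ = -0.1°).

PF = 1 (leading, φ = -0.1°)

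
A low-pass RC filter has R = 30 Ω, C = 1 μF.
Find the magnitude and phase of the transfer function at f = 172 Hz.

Step 1 — Angular frequency: ω = 2π·172 = 1081 rad/s.
Step 2 — Transfer function: H(jω) = 1/(1 + jωRC).
Step 3 — Denominator: 1 + jωRC = 1 + j·1081·30·1e-06 = 1 + j0.03242.
Step 4 — H = 0.9989 - j0.03239.
Step 5 — Magnitude: |H| = 0.9995 (-0.0 dB); phase: φ = -1.9°.

|H| = 0.9995 (-0.0 dB), φ = -1.9°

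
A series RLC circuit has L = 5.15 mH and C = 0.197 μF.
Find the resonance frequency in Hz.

Step 1 — Resonance condition Im(Z)=0 gives ω₀ = 1/√(LC).
Step 2 — ω₀ = 1/√(0.00515·1.97e-07) = 3.14e+04 rad/s.
Step 3 — f₀ = ω₀/(2π) = 4997 Hz.

f₀ = 4997 Hz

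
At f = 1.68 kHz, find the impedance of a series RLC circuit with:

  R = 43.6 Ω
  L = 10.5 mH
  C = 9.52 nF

Step 1 — Angular frequency: ω = 2π·f = 2π·1680 = 1.056e+04 rad/s.
Step 2 — Component impedances:
  R: Z = R = 43.6 Ω
  L: Z = jωL = j·1.056e+04·0.0105 = 0 + j110.8 Ω
  C: Z = 1/(jωC) = -j/(ω·C) = 0 - j9951 Ω
Step 3 — Series combination: Z_total = R + L + C = 43.6 - j9840 Ω = 9840∠-89.7° Ω.

Z = 43.6 - j9840 Ω = 9840∠-89.7° Ω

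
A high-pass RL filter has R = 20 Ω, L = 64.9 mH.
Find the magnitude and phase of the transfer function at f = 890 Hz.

Step 1 — Angular frequency: ω = 2π·890 = 5592 rad/s.
Step 2 — Transfer function: H(jω) = jωL/(R + jωL).
Step 3 — Numerator jωL = j·362.9; denominator R + jωL = 20 + j362.9.
Step 4 — H = 0.997 + j0.05494.
Step 5 — Magnitude: |H| = 0.9985 (-0.0 dB); phase: φ = 3.2°.

|H| = 0.9985 (-0.0 dB), φ = 3.2°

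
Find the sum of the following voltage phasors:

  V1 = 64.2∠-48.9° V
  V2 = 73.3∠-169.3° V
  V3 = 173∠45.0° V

Step 1 — Convert each phasor to rectangular form:
  V1 = 64.2·(cos(-48.9°) + j·sin(-48.9°)) = 42.2 - j48.38 V
  V2 = 73.3·(cos(-169.3°) + j·sin(-169.3°)) = -72.03 - j13.61 V
  V3 = 173·(cos(45.0°) + j·sin(45.0°)) = 122.3 + j122.3 V
Step 2 — Sum components: V_total = 92.51 + j60.34 V.
Step 3 — Convert to polar: |V_total| = 110.4 V, ∠V_total = 33.1°.

V_total = 110.4∠33.1° V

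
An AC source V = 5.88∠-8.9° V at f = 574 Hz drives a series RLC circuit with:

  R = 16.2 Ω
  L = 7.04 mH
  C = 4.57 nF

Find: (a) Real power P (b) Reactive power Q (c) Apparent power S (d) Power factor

Step 1 — Angular frequency: ω = 2π·f = 2π·574 = 3607 rad/s.
Step 2 — Component impedances:
  R: Z = R = 16.2 Ω
  L: Z = jωL = j·3607·0.00704 = 0 + j25.39 Ω
  C: Z = 1/(jωC) = -j/(ω·C) = 0 - j6.067e+04 Ω
Step 3 — Series combination: Z_total = R + L + C = 16.2 - j6.065e+04 Ω = 6.065e+04∠-90.0° Ω.
Step 4 — Source phasor: V = 5.88∠-8.9° V = 5.809 - j0.9097 V.
Step 5 — Current: I = V / Z = 1.503e-05 + j9.578e-05 A = 9.695e-05∠81.1° A.
Step 6 — Complex power: S = V·I* = 1.523e-07 - j0.0005701 VA.
Step 7 — Real power: P = Re(S) = 1.523e-07 W.
Step 8 — Reactive power: Q = Im(S) = -0.0005701 VAR.
Step 9 — Apparent power: |S| = 0.0005701 VA.
Step 10 — Power factor: PF = P/|S| = 0.0002671 (leading).

(a) P = 1.523e-07 W  (b) Q = -0.0005701 VAR  (c) S = 0.0005701 VA  (d) PF = 0.0002671 (leading)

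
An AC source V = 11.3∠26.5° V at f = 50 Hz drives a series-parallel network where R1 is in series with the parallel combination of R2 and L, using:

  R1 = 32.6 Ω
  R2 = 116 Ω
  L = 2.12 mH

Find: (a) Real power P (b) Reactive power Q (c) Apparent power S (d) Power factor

Step 1 — Angular frequency: ω = 2π·f = 2π·50 = 314.2 rad/s.
Step 2 — Component impedances:
  R1: Z = R = 32.6 Ω
  R2: Z = R = 116 Ω
  L: Z = jωL = j·314.2·0.00212 = 0 + j0.666 Ω
Step 3 — Parallel branch: R2 || L = 1/(1/R2 + 1/L) = 0.003824 + j0.666 Ω.
Step 4 — Series with R1: Z_total = R1 + (R2 || L) = 32.6 + j0.666 Ω = 32.61∠1.2° Ω.
Step 5 — Source phasor: V = 11.3∠26.5° V = 10.11 + j5.042 V.
Step 6 — Current: I = V / Z = 0.3132 + j0.1482 A = 0.3465∠25.3° A.
Step 7 — Complex power: S = V·I* = 3.915 + j0.07997 VA.
Step 8 — Real power: P = Re(S) = 3.915 W.
Step 9 — Reactive power: Q = Im(S) = 0.07997 VAR.
Step 10 — Apparent power: |S| = 3.916 VA.
Step 11 — Power factor: PF = P/|S| = 0.9998 (lagging).

(a) P = 3.915 W  (b) Q = 0.07997 VAR  (c) S = 3.916 VA  (d) PF = 0.9998 (lagging)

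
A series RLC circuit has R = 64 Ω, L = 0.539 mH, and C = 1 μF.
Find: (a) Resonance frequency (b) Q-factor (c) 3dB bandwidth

Step 1 — Resonance: ω₀ = 1/√(LC) = 1/√(0.000539·1e-06) = 4.307e+04 rad/s.
Step 2 — f₀ = ω₀/(2π) = 6855 Hz.
Step 3 — Series Q: Q = ω₀L/R = 4.307e+04·0.000539/64 = 0.3628.
Step 4 — Bandwidth: Δω = ω₀/Q = 1.187e+05 rad/s; BW = Δω/(2π) = 1.89e+04 Hz.

(a) f₀ = 6855 Hz  (b) Q = 0.3628  (c) BW = 1.89e+04 Hz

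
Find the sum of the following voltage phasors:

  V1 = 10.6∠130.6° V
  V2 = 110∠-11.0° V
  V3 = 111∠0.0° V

Step 1 — Convert each phasor to rectangular form:
  V1 = 10.6·(cos(130.6°) + j·sin(130.6°)) = -6.898 + j8.048 V
  V2 = 110·(cos(-11.0°) + j·sin(-11.0°)) = 108 - j20.99 V
  V3 = 111·(cos(0.0°) + j·sin(0.0°)) = 111 V
Step 2 — Sum components: V_total = 212.1 - j12.94 V.
Step 3 — Convert to polar: |V_total| = 212.5 V, ∠V_total = -3.5°.

V_total = 212.5∠-3.5° V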